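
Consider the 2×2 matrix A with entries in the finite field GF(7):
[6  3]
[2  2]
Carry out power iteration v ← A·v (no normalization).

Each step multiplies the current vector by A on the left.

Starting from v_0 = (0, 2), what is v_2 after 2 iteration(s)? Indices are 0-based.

v_2 = (6, 6)

v_0 = (0, 2).
v_1 = A·v_0 = (6, 4).
v_2 = A·v_1 = (6, 6).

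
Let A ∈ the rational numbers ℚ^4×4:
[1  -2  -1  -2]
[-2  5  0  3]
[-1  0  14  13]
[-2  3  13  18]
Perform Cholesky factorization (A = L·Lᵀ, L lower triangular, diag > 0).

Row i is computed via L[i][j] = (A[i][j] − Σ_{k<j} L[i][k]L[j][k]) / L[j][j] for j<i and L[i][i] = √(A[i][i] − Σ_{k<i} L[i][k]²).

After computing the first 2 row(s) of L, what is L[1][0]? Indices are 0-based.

L[1][0] = -2

Step 1: L[0][0] = √(1) = 1.
  L[1][0] = (-2) / L[0][0] = -2.
Step 2: L[1][1] = √(1) = 1.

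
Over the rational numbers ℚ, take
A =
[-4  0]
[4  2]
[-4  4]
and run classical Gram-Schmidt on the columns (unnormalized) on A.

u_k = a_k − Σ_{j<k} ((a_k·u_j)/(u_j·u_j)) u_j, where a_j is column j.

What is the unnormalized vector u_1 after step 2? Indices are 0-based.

u_1 = (-2/3, 8/3, 10/3)

Step 1: u_0 = a_0 = (-4, 4, -4).
Step 2: u_1 = a_1 − (-1/6)·u_0 = (-2/3, 8/3, 10/3).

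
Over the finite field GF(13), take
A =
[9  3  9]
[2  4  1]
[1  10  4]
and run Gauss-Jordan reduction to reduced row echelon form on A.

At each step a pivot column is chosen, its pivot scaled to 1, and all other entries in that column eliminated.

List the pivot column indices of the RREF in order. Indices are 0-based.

pivot(0,0)=9: scale R0 → (1, 9, 1)
  clear (1,0): R1 −= (2)R0 → (0, 12, 12)
  clear (2,0): R2 −= (1)R0 → (0, 1, 3)
pivot(1,1)=12: scale R1 → (0, 1, 1)
  clear (0,1): R0 −= (9)R1 → (1, 0, 5)
  clear (2,1): R2 −= (1)R1 → (0, 0, 2)
pivot(2,2)=2: scale R2 → (0, 0, 1)
  clear (0,2): R0 −= (5)R2 → (1, 0, 0)
  clear (1,2): R1 −= (1)R2 → (0, 1, 0)

pivot columns: 0, 1, 2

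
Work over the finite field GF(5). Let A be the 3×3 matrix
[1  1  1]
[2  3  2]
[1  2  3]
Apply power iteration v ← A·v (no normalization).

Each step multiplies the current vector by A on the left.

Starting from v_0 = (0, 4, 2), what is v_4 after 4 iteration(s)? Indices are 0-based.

v_4 = (2, 0, 2)

v_0 = (0, 4, 2).
v_1 = A·v_0 = (1, 1, 4).
v_2 = A·v_1 = (1, 3, 0).
v_3 = A·v_2 = (4, 1, 2).
v_4 = A·v_3 = (2, 0, 2).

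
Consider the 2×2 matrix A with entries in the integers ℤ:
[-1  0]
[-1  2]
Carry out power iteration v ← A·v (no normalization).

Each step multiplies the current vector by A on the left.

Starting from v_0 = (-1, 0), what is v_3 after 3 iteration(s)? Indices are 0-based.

v_3 = (1, 3)

v_0 = (-1, 0).
v_1 = A·v_0 = (1, 1).
v_2 = A·v_1 = (-1, 1).
v_3 = A·v_2 = (1, 3).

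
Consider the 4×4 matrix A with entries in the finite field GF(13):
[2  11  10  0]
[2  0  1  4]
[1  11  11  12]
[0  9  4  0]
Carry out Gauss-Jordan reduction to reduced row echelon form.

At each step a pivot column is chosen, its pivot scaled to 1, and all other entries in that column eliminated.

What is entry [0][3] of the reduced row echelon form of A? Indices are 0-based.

M[0][3] = 6

pivot(0,0)=2: scale R0 → (1, 12, 5, 0)
  clear (1,0): R1 −= (2)R0 → (0, 2, 4, 4)
  clear (2,0): R2 −= (1)R0 → (0, 12, 6, 12)
pivot(1,1)=2: scale R1 → (0, 1, 2, 2)
  clear (0,1): R0 −= (12)R1 → (1, 0, 7, 2)
  clear (2,1): R2 −= (12)R1 → (0, 0, 8, 1)
  clear (3,1): R3 −= (9)R1 → (0, 0, 12, 8)
pivot(2,2)=8: scale R2 → (0, 0, 1, 5)
  clear (0,2): R0 −= (7)R2 → (1, 0, 0, 6)
  clear (1,2): R1 −= (2)R2 → (0, 1, 0, 5)
  clear (3,2): R3 −= (12)R2 → (0, 0, 0, 0)
col 3: no nonzero at/below row 3; advance.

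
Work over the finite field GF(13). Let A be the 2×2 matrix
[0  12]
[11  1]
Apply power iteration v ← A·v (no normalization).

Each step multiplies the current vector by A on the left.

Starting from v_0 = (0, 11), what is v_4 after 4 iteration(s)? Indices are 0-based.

v_0 = (0, 11).
v_1 = A·v_0 = (2, 11).
v_2 = A·v_1 = (2, 7).
v_3 = A·v_2 = (6, 3).
v_4 = A·v_3 = (10, 4).

v_4 = (10, 4)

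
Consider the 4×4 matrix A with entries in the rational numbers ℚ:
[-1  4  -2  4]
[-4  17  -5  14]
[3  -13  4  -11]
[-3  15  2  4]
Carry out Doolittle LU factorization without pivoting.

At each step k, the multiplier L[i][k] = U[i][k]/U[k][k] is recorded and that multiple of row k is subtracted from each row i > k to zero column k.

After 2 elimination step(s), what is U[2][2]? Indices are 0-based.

U[2][2] = 1

k=0: U[0][0]=-1
  eliminate (1,0): mult=4, new row 1: (0, 1, 3, -2); set L[1][0]=4
  eliminate (2,0): mult=-3, new row 2: (0, -1, -2, 1); set L[2][0]=-3
  eliminate (3,0): mult=3, new row 3: (0, 3, 8, -8); set L[3][0]=3
k=1: U[1][1]=1
  eliminate (2,1): mult=-1, new row 2: (0, 0, 1, -1); set L[2][1]=-1
  eliminate (3,1): mult=3, new row 3: (0, 0, -1, -2); set L[3][1]=3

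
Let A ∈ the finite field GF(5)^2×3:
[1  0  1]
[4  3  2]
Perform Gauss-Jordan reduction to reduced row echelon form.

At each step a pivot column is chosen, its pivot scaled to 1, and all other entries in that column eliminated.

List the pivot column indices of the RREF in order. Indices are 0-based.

pivot columns: 0, 1

[1] R0 /= 1  ⇒  (1, 0, 1)
     R1 -= 4·R0  ⇒  (0, 3, 3)
[2] R1 /= 3  ⇒  (0, 1, 1)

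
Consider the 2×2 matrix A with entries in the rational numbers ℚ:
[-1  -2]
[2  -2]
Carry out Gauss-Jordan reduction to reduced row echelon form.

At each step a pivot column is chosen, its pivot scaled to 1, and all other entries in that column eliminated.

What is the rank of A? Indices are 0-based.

pivot(0,0)=-1: scale R0 → (1, 2)
  clear (1,0): R1 −= (2)R0 → (0, -6)
pivot(1,1)=-6: scale R1 → (0, 1)
  clear (0,1): R0 −= (2)R1 → (1, 0)

rank = 2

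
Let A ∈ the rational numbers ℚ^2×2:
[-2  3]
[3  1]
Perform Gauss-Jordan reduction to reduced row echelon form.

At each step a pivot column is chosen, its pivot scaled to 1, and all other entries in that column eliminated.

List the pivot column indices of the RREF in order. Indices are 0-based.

pivot columns: 0, 1

step 1: normalize row 0 (÷-2) = (1, -3/2)
  row 1: subtract 3×row0 = (0, 11/2)
step 2: normalize row 1 (÷11/2) = (0, 1)
  row 0: subtract -3/2×row1 = (1, 0)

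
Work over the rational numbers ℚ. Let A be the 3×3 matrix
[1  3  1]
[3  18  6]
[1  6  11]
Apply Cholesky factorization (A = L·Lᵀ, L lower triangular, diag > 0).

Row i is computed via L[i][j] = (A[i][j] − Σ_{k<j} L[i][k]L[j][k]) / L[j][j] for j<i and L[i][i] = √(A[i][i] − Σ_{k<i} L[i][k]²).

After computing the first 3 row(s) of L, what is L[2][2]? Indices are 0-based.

Step 1: L[0][0] = √(1) = 1.
  L[1][0] = (3) / L[0][0] = 3.
Step 2: L[1][1] = √(9) = 3.
  L[2][0] = (1) / L[0][0] = 1.
  L[2][1] = (3) / L[1][1] = 1.
Step 3: L[2][2] = √(9) = 3.

L[2][2] = 3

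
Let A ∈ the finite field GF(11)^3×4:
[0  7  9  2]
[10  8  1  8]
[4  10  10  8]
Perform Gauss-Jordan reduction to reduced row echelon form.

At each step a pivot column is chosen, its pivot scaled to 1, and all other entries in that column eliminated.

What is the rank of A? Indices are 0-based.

pivot(0,0): swap R0↔R1
pivot(0,0)=10: scale R0 → (1, 3, 10, 3)
  clear (2,0): R2 −= (4)R0 → (0, 9, 3, 7)
pivot(1,1)=7: scale R1 → (0, 1, 6, 5)
  clear (0,1): R0 −= (3)R1 → (1, 0, 3, 10)
  clear (2,1): R2 −= (9)R1 → (0, 0, 4, 6)
pivot(2,2)=4: scale R2 → (0, 0, 1, 7)
  clear (0,2): R0 −= (3)R2 → (1, 0, 0, 0)
  clear (1,2): R1 −= (6)R2 → (0, 1, 0, 7)

rank = 3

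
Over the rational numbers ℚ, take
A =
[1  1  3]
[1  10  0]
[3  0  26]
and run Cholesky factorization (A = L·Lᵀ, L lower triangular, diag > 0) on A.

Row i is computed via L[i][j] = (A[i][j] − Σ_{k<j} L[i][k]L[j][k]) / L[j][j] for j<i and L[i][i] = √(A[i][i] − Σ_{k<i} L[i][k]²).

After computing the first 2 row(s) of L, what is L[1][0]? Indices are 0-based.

L[1][0] = 1

Step 1: L[0][0] = √(1) = 1.
  L[1][0] = (1) / L[0][0] = 1.
Step 2: L[1][1] = √(9) = 3.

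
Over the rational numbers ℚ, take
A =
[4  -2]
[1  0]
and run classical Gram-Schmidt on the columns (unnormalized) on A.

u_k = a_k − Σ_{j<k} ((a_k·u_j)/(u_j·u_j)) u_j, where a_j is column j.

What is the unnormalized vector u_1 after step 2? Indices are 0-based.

Step 1: u_0 = a_0 = (4, 1).
Step 2: u_1 = a_1 − (-8/17)·u_0 = (-2/17, 8/17).

u_1 = (-2/17, 8/17)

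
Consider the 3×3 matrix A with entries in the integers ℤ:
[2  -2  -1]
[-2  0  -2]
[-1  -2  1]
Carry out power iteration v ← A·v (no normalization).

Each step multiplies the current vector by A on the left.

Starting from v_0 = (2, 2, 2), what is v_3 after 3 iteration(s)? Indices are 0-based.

v_0 = (2, 2, 2).
v_1 = A·v_0 = (-2, -8, -4).
v_2 = A·v_1 = (16, 12, 14).
v_3 = A·v_2 = (-6, -60, -26).

v_3 = (-6, -60, -26)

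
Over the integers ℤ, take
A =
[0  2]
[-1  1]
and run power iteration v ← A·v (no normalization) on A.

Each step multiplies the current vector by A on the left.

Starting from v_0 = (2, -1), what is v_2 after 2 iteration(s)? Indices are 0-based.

v_2 = (-6, -1)

v_0 = (2, -1).
v_1 = A·v_0 = (-2, -3).
v_2 = A·v_1 = (-6, -1).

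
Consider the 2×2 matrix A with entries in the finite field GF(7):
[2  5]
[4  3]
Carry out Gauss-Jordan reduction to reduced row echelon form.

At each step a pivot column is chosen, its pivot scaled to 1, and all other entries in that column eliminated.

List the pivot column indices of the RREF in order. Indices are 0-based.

pivot columns: 0

[1] R0 /= 2  ⇒  (1, 6)
     R1 -= 4·R0  ⇒  (0, 0)
column 1 empty below row 1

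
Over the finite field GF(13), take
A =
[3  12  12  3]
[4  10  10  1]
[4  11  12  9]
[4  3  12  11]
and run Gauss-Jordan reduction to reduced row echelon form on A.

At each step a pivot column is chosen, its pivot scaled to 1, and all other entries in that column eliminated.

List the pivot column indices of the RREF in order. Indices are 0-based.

step 1: normalize row 0 (÷3) = (1, 4, 4, 1)
  row 1: subtract 4×row0 = (0, 7, 7, 10)
  row 2: subtract 4×row0 = (0, 8, 9, 5)
  row 3: subtract 4×row0 = (0, 0, 9, 7)
step 2: normalize row 1 (÷7) = (0, 1, 1, 7)
  row 0: subtract 4×row1 = (1, 0, 0, 12)
  row 2: subtract 8×row1 = (0, 0, 1, 1)
step 3: normalize row 2 (÷1) = (0, 0, 1, 1)
  row 1: subtract 1×row2 = (0, 1, 0, 6)
  row 3: subtract 9×row2 = (0, 0, 0, 11)
step 4: normalize row 3 (÷11) = (0, 0, 0, 1)
  row 0: subtract 12×row3 = (1, 0, 0, 0)
  row 1: subtract 6×row3 = (0, 1, 0, 0)
  row 2: subtract 1×row3 = (0, 0, 1, 0)

pivot columns: 0, 1, 2, 3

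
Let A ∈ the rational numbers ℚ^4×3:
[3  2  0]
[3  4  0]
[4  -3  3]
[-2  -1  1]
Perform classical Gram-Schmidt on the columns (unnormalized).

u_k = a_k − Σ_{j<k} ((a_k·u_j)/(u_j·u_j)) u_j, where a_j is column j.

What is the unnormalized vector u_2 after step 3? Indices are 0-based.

Step 1: u_0 = a_0 = (3, 3, 4, -2).
Step 2: u_1 = a_1 − (4/19)·u_0 = (26/19, 64/19, -73/19, -11/19).
Step 3: u_2 = a_2 − (5/19)·u_0 − (-115/269)·u_1 = (-55/269, 175/269, 82/269, 344/269).

u_2 = (-55/269, 175/269, 82/269, 344/269)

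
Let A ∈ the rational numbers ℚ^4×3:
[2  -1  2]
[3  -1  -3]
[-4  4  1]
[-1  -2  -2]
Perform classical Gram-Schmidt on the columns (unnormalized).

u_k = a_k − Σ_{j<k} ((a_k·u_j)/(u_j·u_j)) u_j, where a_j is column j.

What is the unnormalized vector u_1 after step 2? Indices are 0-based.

u_1 = (4/15, 9/10, 22/15, -79/30)

Step 1: u_0 = a_0 = (2, 3, -4, -1).
Step 2: u_1 = a_1 − (-19/30)·u_0 = (4/15, 9/10, 22/15, -79/30).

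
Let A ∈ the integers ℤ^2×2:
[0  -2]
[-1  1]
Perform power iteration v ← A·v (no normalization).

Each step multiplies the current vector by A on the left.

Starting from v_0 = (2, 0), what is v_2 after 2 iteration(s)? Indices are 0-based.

v_2 = (4, -2)

v_0 = (2, 0).
v_1 = A·v_0 = (0, -2).
v_2 = A·v_1 = (4, -2).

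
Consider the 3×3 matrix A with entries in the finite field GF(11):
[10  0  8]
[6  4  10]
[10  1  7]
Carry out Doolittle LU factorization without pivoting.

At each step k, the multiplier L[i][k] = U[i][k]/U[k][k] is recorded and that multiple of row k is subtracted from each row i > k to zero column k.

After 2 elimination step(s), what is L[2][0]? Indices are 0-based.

L[2][0] = 1

Step 1: pivot at (0,0) is 10.
  row1 ← row1 − (5)·row0  ⇒  L[1][0]=5, U row1=(0, 4, 3)
  row2 ← row2 − (1)·row0  ⇒  L[2][0]=1, U row2=(0, 1, 10)
Step 2: pivot at (1,1) is 4.
  row2 ← row2 − (3)·row1  ⇒  L[2][1]=3, U row2=(0, 0, 1)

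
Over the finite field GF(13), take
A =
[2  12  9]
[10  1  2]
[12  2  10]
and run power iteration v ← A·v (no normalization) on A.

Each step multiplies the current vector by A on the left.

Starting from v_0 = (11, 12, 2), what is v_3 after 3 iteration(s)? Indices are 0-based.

v_3 = (2, 2, 4)

v_0 = (11, 12, 2).
v_1 = A·v_0 = (2, 9, 7).
v_2 = A·v_1 = (6, 4, 8).
v_3 = A·v_2 = (2, 2, 4).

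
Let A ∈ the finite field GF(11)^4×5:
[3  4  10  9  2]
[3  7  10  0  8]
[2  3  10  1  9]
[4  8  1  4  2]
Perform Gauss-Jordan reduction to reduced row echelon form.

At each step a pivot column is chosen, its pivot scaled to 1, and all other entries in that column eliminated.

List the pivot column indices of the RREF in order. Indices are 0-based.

pivot(0,0)=3: scale R0 → (1, 5, 7, 3, 8)
  clear (1,0): R1 −= (3)R0 → (0, 3, 0, 2, 6)
  clear (2,0): R2 −= (2)R0 → (0, 4, 7, 6, 4)
  clear (3,0): R3 −= (4)R0 → (0, 10, 6, 3, 3)
pivot(1,1)=3: scale R1 → (0, 1, 0, 8, 2)
  clear (0,1): R0 −= (5)R1 → (1, 0, 7, 7, 9)
  clear (2,1): R2 −= (4)R1 → (0, 0, 7, 7, 7)
  clear (3,1): R3 −= (10)R1 → (0, 0, 6, 0, 5)
pivot(2,2)=7: scale R2 → (0, 0, 1, 1, 1)
  clear (0,2): R0 −= (7)R2 → (1, 0, 0, 0, 2)
  clear (3,2): R3 −= (6)R2 → (0, 0, 0, 5, 10)
pivot(3,3)=5: scale R3 → (0, 0, 0, 1, 2)
  clear (1,3): R1 −= (8)R3 → (0, 1, 0, 0, 8)
  clear (2,3): R2 −= (1)R3 → (0, 0, 1, 0, 10)

pivot columns: 0, 1, 2, 3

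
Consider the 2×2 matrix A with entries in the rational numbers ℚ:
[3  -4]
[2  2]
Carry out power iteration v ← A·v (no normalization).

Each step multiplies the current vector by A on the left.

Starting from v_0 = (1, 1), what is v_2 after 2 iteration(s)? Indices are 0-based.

v_0 = (1, 1).
v_1 = A·v_0 = (-1, 4).
v_2 = A·v_1 = (-19, 6).

v_2 = (-19, 6)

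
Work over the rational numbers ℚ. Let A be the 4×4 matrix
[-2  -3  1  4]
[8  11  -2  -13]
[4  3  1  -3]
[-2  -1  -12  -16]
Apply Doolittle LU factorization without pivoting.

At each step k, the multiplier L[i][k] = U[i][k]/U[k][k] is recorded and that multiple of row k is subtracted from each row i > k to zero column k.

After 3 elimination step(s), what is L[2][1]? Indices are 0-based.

L[2][1] = 3

[col 0] pivot -2
  R1 -= -4*R0 → (0, -1, 2, 3)  (L[1][0] := -4)
  R2 -= -2*R0 → (0, -3, 3, 5)  (L[2][0] := -2)
  R3 -= 1*R0 → (0, 2, -13, -20)  (L[3][0] := 1)
[col 1] pivot -1
  R2 -= 3*R1 → (0, 0, -3, -4)  (L[2][1] := 3)
  R3 -= -2*R1 → (0, 0, -9, -14)  (L[3][1] := -2)
[col 2] pivot -3
  R3 -= 3*R2 → (0, 0, 0, -2)  (L[3][2] := 3)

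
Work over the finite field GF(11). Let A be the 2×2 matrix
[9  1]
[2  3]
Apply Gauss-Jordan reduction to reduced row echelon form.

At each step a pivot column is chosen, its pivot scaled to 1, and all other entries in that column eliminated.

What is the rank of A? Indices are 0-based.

pivot(0,0)=9: scale R0 → (1, 5)
  clear (1,0): R1 −= (2)R0 → (0, 4)
pivot(1,1)=4: scale R1 → (0, 1)
  clear (0,1): R0 −= (5)R1 → (1, 0)

rank = 2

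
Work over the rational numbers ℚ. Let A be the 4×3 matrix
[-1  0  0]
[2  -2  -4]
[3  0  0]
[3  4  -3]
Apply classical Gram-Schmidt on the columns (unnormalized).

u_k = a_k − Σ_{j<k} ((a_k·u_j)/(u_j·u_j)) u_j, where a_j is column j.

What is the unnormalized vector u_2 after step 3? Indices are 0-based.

u_2 = (-7/9, -20/9, 7/3, -10/9)

Step 1: u_0 = a_0 = (-1, 2, 3, 3).
Step 2: u_1 = a_1 − (8/23)·u_0 = (8/23, -62/23, -24/23, 68/23).
Step 3: u_2 = a_2 − (-17/23)·u_0 − (1/9)·u_1 = (-7/9, -20/9, 7/3, -10/9).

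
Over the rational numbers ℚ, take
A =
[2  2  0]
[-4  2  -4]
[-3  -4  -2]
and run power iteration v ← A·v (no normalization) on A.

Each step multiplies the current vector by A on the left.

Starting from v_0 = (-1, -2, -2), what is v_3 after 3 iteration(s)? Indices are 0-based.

v_3 = (-32, 120, 156)

v_0 = (-1, -2, -2).
v_1 = A·v_0 = (-6, 8, 15).
v_2 = A·v_1 = (4, -20, -44).
v_3 = A·v_2 = (-32, 120, 156).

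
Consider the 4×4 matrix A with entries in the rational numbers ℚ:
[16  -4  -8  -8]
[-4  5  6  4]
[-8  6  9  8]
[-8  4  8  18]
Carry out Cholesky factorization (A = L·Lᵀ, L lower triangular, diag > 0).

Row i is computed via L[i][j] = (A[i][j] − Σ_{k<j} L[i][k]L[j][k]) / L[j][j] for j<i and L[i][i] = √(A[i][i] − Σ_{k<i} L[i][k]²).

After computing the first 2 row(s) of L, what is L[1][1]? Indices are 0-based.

L[1][1] = 2

Step 1: L[0][0] = √(16) = 4.
  L[1][0] = (-4) / L[0][0] = -1.
Step 2: L[1][1] = √(4) = 2.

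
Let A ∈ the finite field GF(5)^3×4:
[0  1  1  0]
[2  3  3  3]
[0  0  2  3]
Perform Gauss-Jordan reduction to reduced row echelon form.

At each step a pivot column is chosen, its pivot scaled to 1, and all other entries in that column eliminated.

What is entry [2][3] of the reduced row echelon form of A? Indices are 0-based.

pivot(0,0): swap R0↔R1
pivot(0,0)=2: scale R0 → (1, 4, 4, 4)
pivot(1,1)=1: scale R1 → (0, 1, 1, 0)
  clear (0,1): R0 −= (4)R1 → (1, 0, 0, 4)
pivot(2,2)=2: scale R2 → (0, 0, 1, 4)
  clear (1,2): R1 −= (1)R2 → (0, 1, 0, 1)

M[2][3] = 4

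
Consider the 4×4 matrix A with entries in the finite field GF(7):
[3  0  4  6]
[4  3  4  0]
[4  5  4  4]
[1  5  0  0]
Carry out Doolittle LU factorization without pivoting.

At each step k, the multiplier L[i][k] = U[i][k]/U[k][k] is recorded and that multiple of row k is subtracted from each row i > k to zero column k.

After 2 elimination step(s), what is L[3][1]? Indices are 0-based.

[col 0] pivot 3
  R1 -= 6*R0 → (0, 3, 1, 6)  (L[1][0] := 6)
  R2 -= 6*R0 → (0, 5, 1, 3)  (L[2][0] := 6)
  R3 -= 5*R0 → (0, 5, 1, 5)  (L[3][0] := 5)
[col 1] pivot 3
  R2 -= 4*R1 → (0, 0, 4, 0)  (L[2][1] := 4)
  R3 -= 4*R1 → (0, 0, 4, 2)  (L[3][1] := 4)

L[3][1] = 4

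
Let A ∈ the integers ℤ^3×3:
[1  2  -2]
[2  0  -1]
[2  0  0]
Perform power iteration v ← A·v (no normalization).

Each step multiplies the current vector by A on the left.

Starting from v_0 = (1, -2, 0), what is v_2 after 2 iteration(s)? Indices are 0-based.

v_0 = (1, -2, 0).
v_1 = A·v_0 = (-3, 2, 2).
v_2 = A·v_1 = (-3, -8, -6).

v_2 = (-3, -8, -6)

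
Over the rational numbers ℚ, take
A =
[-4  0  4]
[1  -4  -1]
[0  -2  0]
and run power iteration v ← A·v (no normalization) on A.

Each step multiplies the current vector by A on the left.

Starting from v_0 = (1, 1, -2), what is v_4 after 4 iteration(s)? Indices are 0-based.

v_4 = (656, -412, -124)

v_0 = (1, 1, -2).
v_1 = A·v_0 = (-12, -1, -2).
v_2 = A·v_1 = (40, -6, 2).
v_3 = A·v_2 = (-152, 62, 12).
v_4 = A·v_3 = (656, -412, -124).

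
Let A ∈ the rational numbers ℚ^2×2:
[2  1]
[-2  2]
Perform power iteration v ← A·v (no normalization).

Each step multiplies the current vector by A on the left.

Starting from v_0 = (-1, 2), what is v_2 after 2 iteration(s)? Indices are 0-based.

v_2 = (6, 12)

v_0 = (-1, 2).
v_1 = A·v_0 = (0, 6).
v_2 = A·v_1 = (6, 12).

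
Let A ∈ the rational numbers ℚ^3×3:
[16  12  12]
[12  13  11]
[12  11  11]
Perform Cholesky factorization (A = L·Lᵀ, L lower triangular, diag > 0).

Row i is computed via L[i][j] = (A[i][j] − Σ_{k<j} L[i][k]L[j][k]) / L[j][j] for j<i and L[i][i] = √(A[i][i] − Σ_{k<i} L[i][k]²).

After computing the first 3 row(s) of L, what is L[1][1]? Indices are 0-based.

Step 1: L[0][0] = √(16) = 4.
  L[1][0] = (12) / L[0][0] = 3.
Step 2: L[1][1] = √(4) = 2.
  L[2][0] = (12) / L[0][0] = 3.
  L[2][1] = (2) / L[1][1] = 1.
Step 3: L[2][2] = √(1) = 1.

L[1][1] = 2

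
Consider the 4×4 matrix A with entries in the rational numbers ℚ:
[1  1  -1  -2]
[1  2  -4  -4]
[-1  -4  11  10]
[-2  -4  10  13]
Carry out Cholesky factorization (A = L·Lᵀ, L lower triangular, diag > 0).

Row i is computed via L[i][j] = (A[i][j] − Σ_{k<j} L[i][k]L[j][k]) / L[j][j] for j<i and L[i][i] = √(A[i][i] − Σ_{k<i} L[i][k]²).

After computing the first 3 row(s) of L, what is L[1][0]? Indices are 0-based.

L[1][0] = 1

Step 1: L[0][0] = √(1) = 1.
  L[1][0] = (1) / L[0][0] = 1.
Step 2: L[1][1] = √(1) = 1.
  L[2][0] = (-1) / L[0][0] = -1.
  L[2][1] = (-3) / L[1][1] = -3.
Step 3: L[2][2] = √(1) = 1.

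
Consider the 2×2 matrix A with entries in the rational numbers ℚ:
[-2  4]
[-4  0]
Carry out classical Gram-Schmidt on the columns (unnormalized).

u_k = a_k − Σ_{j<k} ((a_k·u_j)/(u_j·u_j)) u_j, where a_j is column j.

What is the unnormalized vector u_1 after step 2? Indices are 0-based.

u_1 = (16/5, -8/5)

Step 1: u_0 = a_0 = (-2, -4).
Step 2: u_1 = a_1 − (-2/5)·u_0 = (16/5, -8/5).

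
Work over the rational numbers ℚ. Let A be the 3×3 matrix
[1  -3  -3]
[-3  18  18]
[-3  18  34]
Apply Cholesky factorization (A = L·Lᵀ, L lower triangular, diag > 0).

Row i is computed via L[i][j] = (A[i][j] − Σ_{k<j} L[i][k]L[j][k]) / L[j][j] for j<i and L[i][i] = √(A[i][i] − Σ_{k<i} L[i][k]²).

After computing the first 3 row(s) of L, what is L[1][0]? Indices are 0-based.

Step 1: L[0][0] = √(1) = 1.
  L[1][0] = (-3) / L[0][0] = -3.
Step 2: L[1][1] = √(9) = 3.
  L[2][0] = (-3) / L[0][0] = -3.
  L[2][1] = (9) / L[1][1] = 3.
Step 3: L[2][2] = √(16) = 4.

L[1][0] = -3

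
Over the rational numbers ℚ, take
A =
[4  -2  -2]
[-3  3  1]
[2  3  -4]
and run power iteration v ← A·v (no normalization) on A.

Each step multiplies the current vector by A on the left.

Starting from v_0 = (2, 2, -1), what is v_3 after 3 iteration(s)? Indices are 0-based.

v_3 = (100, -62, 163)

v_0 = (2, 2, -1).
v_1 = A·v_0 = (6, -1, 14).
v_2 = A·v_1 = (-2, -7, -47).
v_3 = A·v_2 = (100, -62, 163).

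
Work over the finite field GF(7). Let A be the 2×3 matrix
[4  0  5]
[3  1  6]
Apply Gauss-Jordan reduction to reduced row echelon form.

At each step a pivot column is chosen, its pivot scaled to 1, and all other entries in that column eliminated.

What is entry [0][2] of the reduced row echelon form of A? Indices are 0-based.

step 1: normalize row 0 (÷4) = (1, 0, 3)
  row 1: subtract 3×row0 = (0, 1, 4)
step 2: normalize row 1 (÷1) = (0, 1, 4)

M[0][2] = 3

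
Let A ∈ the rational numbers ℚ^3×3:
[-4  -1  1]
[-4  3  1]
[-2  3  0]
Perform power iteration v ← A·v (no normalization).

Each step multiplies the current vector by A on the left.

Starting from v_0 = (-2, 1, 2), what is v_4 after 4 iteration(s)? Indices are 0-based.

v_4 = (-821, 55, 299)

v_0 = (-2, 1, 2).
v_1 = A·v_0 = (9, 13, 7).
v_2 = A·v_1 = (-42, 10, 21).
v_3 = A·v_2 = (179, 219, 114).
v_4 = A·v_3 = (-821, 55, 299).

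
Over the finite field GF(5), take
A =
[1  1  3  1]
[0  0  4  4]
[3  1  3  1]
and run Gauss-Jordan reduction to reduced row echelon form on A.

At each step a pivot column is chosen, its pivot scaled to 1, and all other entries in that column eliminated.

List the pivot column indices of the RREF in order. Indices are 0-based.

pivot columns: 0, 1, 2

[1] R0 /= 1  ⇒  (1, 1, 3, 1)
     R2 -= 3·R0  ⇒  (0, 3, 4, 3)
[2] R1 <-> R2
[2] R1 /= 3  ⇒  (0, 1, 3, 1)
     R0 -= 1·R1  ⇒  (1, 0, 0, 0)
[3] R2 /= 4  ⇒  (0, 0, 1, 1)
     R1 -= 3·R2  ⇒  (0, 1, 0, 3)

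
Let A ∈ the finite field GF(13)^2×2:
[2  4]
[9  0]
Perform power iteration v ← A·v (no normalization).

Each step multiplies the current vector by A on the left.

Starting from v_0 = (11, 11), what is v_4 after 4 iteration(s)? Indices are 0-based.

v_0 = (11, 11).
v_1 = A·v_0 = (1, 8).
v_2 = A·v_1 = (8, 9).
v_3 = A·v_2 = (0, 7).
v_4 = A·v_3 = (2, 0).

v_4 = (2, 0)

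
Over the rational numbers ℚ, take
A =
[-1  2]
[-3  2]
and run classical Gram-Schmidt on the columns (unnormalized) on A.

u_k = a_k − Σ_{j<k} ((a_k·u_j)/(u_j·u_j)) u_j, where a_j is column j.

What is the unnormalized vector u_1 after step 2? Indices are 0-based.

Step 1: u_0 = a_0 = (-1, -3).
Step 2: u_1 = a_1 − (-4/5)·u_0 = (6/5, -2/5).

u_1 = (6/5, -2/5)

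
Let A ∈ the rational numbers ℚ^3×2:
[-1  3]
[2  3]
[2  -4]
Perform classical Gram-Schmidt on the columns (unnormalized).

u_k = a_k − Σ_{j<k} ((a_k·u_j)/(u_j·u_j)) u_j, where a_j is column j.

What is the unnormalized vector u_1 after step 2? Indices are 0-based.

Step 1: u_0 = a_0 = (-1, 2, 2).
Step 2: u_1 = a_1 − (-5/9)·u_0 = (22/9, 37/9, -26/9).

u_1 = (22/9, 37/9, -26/9)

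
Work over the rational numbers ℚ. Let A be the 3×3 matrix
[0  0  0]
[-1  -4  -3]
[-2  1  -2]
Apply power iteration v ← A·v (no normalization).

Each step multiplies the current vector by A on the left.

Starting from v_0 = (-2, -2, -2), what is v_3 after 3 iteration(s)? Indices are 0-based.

v_0 = (-2, -2, -2).
v_1 = A·v_0 = (0, 16, 6).
v_2 = A·v_1 = (0, -82, 4).
v_3 = A·v_2 = (0, 316, -90).

v_3 = (0, 316, -90)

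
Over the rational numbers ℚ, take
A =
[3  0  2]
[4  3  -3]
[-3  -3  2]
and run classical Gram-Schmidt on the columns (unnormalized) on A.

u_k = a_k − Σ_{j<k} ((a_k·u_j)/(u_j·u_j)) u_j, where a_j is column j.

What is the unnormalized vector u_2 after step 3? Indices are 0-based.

u_2 = (5/19, -15/19, -15/19)

Step 1: u_0 = a_0 = (3, 4, -3).
Step 2: u_1 = a_1 − (21/34)·u_0 = (-63/34, 9/17, -39/34).
Step 3: u_2 = a_2 − (-6/17)·u_0 − (-86/57)·u_1 = (5/19, -15/19, -15/19).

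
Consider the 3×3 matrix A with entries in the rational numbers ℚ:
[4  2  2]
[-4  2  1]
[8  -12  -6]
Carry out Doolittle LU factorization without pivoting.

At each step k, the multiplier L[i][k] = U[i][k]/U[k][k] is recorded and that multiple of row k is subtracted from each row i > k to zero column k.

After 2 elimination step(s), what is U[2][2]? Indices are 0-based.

Step 1: pivot at (0,0) is 4.
  row1 ← row1 − (-1)·row0  ⇒  L[1][0]=-1, U row1=(0, 4, 3)
  row2 ← row2 − (2)·row0  ⇒  L[2][0]=2, U row2=(0, -16, -10)
Step 2: pivot at (1,1) is 4.
  row2 ← row2 − (-4)·row1  ⇒  L[2][1]=-4, U row2=(0, 0, 2)

U[2][2] = 2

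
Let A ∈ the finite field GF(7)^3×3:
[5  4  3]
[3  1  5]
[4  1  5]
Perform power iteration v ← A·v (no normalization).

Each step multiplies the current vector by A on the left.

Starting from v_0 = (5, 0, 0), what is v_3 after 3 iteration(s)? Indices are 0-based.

v_3 = (5, 5, 5)

v_0 = (5, 0, 0).
v_1 = A·v_0 = (4, 1, 6).
v_2 = A·v_1 = (0, 1, 5).
v_3 = A·v_2 = (5, 5, 5).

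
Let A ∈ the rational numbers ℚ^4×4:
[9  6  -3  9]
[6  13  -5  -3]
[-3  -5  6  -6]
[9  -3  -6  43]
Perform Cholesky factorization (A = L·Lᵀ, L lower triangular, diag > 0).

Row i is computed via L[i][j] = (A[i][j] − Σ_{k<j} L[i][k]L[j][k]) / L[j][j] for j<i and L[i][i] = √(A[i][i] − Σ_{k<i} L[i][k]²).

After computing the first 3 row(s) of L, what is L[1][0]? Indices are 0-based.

Step 1: L[0][0] = √(9) = 3.
  L[1][0] = (6) / L[0][0] = 2.
Step 2: L[1][1] = √(9) = 3.
  L[2][0] = (-3) / L[0][0] = -1.
  L[2][1] = (-3) / L[1][1] = -1.
Step 3: L[2][2] = √(4) = 2.

L[1][0] = 2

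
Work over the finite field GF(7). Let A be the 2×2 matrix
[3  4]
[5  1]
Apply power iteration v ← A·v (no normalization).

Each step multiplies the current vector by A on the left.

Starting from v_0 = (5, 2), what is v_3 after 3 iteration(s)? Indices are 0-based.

v_3 = (0, 5)

v_0 = (5, 2).
v_1 = A·v_0 = (2, 6).
v_2 = A·v_1 = (2, 2).
v_3 = A·v_2 = (0, 5).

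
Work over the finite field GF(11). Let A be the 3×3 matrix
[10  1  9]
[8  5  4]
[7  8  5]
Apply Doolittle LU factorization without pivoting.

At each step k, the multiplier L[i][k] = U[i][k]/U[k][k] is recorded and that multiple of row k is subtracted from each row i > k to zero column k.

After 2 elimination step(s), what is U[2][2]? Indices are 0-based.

Step 1: pivot at (0,0) is 10.
  row1 ← row1 − (3)·row0  ⇒  L[1][0]=3, U row1=(0, 2, 10)
  row2 ← row2 − (4)·row0  ⇒  L[2][0]=4, U row2=(0, 4, 2)
Step 2: pivot at (1,1) is 2.
  row2 ← row2 − (2)·row1  ⇒  L[2][1]=2, U row2=(0, 0, 4)

U[2][2] = 4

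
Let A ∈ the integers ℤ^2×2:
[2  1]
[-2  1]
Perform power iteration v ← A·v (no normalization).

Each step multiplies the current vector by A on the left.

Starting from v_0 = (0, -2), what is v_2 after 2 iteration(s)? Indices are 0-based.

v_2 = (-6, 2)

v_0 = (0, -2).
v_1 = A·v_0 = (-2, -2).
v_2 = A·v_1 = (-6, 2).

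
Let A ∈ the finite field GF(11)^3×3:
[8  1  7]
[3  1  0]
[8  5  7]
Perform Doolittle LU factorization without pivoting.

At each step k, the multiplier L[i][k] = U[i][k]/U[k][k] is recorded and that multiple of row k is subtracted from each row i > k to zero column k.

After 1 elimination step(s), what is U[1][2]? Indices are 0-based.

[col 0] pivot 8
  R1 -= 10*R0 → (0, 2, 7)  (L[1][0] := 10)
  R2 -= 1*R0 → (0, 4, 0)  (L[2][0] := 1)

U[1][2] = 7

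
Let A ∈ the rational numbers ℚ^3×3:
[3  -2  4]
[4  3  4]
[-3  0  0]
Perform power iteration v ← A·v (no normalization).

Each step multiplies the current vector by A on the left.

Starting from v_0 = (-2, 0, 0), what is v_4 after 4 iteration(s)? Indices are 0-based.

v_0 = (-2, 0, 0).
v_1 = A·v_0 = (-6, -8, 6).
v_2 = A·v_1 = (22, -24, 18).
v_3 = A·v_2 = (186, 88, -66).
v_4 = A·v_3 = (118, 744, -558).

v_4 = (118, 744, -558)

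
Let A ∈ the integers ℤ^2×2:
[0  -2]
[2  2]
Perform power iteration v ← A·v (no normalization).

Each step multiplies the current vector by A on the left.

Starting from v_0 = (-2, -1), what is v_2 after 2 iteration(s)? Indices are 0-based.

v_0 = (-2, -1).
v_1 = A·v_0 = (2, -6).
v_2 = A·v_1 = (12, -8).

v_2 = (12, -8)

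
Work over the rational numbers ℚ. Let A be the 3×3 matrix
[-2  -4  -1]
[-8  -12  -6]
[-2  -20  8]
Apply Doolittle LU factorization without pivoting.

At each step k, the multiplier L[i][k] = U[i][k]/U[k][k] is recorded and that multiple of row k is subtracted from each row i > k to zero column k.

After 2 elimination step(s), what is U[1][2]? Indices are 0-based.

U[1][2] = -2

k=0: U[0][0]=-2
  eliminate (1,0): mult=4, new row 1: (0, 4, -2); set L[1][0]=4
  eliminate (2,0): mult=1, new row 2: (0, -16, 9); set L[2][0]=1
k=1: U[1][1]=4
  eliminate (2,1): mult=-4, new row 2: (0, 0, 1); set L[2][1]=-4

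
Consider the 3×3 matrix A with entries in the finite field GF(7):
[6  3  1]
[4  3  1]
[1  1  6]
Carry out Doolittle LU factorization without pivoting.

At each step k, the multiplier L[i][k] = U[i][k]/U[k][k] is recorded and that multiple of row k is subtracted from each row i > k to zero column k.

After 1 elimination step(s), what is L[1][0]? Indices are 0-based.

L[1][0] = 3

[col 0] pivot 6
  R1 -= 3*R0 → (0, 1, 5)  (L[1][0] := 3)
  R2 -= 6*R0 → (0, 4, 0)  (L[2][0] := 6)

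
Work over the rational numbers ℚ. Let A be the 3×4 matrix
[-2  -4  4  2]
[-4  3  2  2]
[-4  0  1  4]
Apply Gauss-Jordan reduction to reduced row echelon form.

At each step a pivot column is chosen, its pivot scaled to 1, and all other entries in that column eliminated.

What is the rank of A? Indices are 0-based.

rank = 3

[1] R0 /= -2  ⇒  (1, 2, -2, -1)
     R1 -= -4·R0  ⇒  (0, 11, -6, -2)
     R2 -= -4·R0  ⇒  (0, 8, -7, 0)
[2] R1 /= 11  ⇒  (0, 1, -6/11, -2/11)
     R0 -= 2·R1  ⇒  (1, 0, -10/11, -7/11)
     R2 -= 8·R1  ⇒  (0, 0, -29/11, 16/11)
[3] R2 /= -29/11  ⇒  (0, 0, 1, -16/29)
     R0 -= -10/11·R2  ⇒  (1, 0, 0, -33/29)
     R1 -= -6/11·R2  ⇒  (0, 1, 0, -14/29)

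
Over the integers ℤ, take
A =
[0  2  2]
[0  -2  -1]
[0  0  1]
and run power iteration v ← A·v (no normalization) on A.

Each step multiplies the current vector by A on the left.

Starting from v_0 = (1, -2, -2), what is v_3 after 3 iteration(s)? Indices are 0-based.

v_3 = (-24, 22, -2)

v_0 = (1, -2, -2).
v_1 = A·v_0 = (-8, 6, -2).
v_2 = A·v_1 = (8, -10, -2).
v_3 = A·v_2 = (-24, 22, -2).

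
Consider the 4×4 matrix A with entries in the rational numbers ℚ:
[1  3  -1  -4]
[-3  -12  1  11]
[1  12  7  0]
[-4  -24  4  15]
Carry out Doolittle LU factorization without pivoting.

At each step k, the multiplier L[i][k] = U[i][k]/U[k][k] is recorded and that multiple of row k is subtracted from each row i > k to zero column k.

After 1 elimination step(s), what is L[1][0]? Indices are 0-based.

[col 0] pivot 1
  R1 -= -3*R0 → (0, -3, -2, -1)  (L[1][0] := -3)
  R2 -= 1*R0 → (0, 9, 8, 4)  (L[2][0] := 1)
  R3 -= -4*R0 → (0, -12, 0, -1)  (L[3][0] := -4)

L[1][0] = -3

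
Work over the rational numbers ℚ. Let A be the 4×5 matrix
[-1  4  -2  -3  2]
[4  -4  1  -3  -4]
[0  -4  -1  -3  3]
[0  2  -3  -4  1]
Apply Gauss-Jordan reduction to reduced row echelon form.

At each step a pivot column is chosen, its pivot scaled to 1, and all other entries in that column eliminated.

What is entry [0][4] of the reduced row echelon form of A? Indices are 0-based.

M[0][4] = -113/58

[1] R0 /= -1  ⇒  (1, -4, 2, 3, -2)
     R1 -= 4·R0  ⇒  (0, 12, -7, -15, 4)
[2] R1 /= 12  ⇒  (0, 1, -7/12, -5/4, 1/3)
     R0 -= -4·R1  ⇒  (1, 0, -1/3, -2, -2/3)
     R2 -= -4·R1  ⇒  (0, 0, -10/3, -8, 13/3)
     R3 -= 2·R1  ⇒  (0, 0, -11/6, -3/2, 1/3)
[3] R2 /= -10/3  ⇒  (0, 0, 1, 12/5, -13/10)
     R0 -= -1/3·R2  ⇒  (1, 0, 0, -6/5, -11/10)
     R1 -= -7/12·R2  ⇒  (0, 1, 0, 3/20, -17/40)
     R3 -= -11/6·R2  ⇒  (0, 0, 0, 29/10, -41/20)
[4] R3 /= 29/10  ⇒  (0, 0, 0, 1, -41/58)
     R0 -= -6/5·R3  ⇒  (1, 0, 0, 0, -113/58)
     R1 -= 3/20·R3  ⇒  (0, 1, 0, 0, -37/116)
     R2 -= 12/5·R3  ⇒  (0, 0, 1, 0, 23/58)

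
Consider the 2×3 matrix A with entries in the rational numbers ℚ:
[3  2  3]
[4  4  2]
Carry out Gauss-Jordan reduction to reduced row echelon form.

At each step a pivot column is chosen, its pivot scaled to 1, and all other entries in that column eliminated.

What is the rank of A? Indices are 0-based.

rank = 2

pivot(0,0)=3: scale R0 → (1, 2/3, 1)
  clear (1,0): R1 −= (4)R0 → (0, 4/3, -2)
pivot(1,1)=4/3: scale R1 → (0, 1, -3/2)
  clear (0,1): R0 −= (2/3)R1 → (1, 0, 2)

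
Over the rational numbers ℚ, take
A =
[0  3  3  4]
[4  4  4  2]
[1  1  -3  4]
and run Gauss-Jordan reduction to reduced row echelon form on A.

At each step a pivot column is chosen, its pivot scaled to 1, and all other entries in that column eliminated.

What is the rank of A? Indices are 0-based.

pivot(0,0): swap R0↔R1
pivot(0,0)=4: scale R0 → (1, 1, 1, 1/2)
  clear (2,0): R2 −= (1)R0 → (0, 0, -4, 7/2)
pivot(1,1)=3: scale R1 → (0, 1, 1, 4/3)
  clear (0,1): R0 −= (1)R1 → (1, 0, 0, -5/6)
pivot(2,2)=-4: scale R2 → (0, 0, 1, -7/8)
  clear (1,2): R1 −= (1)R2 → (0, 1, 0, 53/24)

rank = 3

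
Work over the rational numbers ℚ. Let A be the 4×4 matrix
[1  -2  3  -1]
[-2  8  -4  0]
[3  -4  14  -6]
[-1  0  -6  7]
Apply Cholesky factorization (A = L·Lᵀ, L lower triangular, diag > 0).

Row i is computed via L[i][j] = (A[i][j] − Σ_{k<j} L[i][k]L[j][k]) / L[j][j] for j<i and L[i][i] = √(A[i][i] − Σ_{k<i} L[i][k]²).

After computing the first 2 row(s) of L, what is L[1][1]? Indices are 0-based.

Step 1: L[0][0] = √(1) = 1.
  L[1][0] = (-2) / L[0][0] = -2.
Step 2: L[1][1] = √(4) = 2.

L[1][1] = 2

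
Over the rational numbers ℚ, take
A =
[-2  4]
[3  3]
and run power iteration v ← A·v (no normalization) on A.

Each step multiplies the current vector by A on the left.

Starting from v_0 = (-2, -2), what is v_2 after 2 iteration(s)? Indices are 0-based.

v_0 = (-2, -2).
v_1 = A·v_0 = (-4, -12).
v_2 = A·v_1 = (-40, -48).

v_2 = (-40, -48)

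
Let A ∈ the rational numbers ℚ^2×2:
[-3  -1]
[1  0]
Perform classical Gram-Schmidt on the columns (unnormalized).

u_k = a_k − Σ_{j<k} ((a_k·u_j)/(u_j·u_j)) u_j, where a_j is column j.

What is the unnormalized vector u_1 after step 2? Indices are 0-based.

u_1 = (-1/10, -3/10)

Step 1: u_0 = a_0 = (-3, 1).
Step 2: u_1 = a_1 − (3/10)·u_0 = (-1/10, -3/10).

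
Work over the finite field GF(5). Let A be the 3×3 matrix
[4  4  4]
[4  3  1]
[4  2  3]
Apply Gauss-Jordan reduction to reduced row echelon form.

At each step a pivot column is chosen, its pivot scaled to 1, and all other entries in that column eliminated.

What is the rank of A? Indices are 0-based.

pivot(0,0)=4: scale R0 → (1, 1, 1)
  clear (1,0): R1 −= (4)R0 → (0, 4, 2)
  clear (2,0): R2 −= (4)R0 → (0, 3, 4)
pivot(1,1)=4: scale R1 → (0, 1, 3)
  clear (0,1): R0 −= (1)R1 → (1, 0, 3)
  clear (2,1): R2 −= (3)R1 → (0, 0, 0)
col 2: no nonzero at/below row 2; advance.

rank = 2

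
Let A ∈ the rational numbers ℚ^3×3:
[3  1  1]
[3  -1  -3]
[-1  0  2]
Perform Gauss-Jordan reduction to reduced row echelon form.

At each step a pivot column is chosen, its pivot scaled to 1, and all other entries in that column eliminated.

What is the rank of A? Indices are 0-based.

pivot(0,0)=3: scale R0 → (1, 1/3, 1/3)
  clear (1,0): R1 −= (3)R0 → (0, -2, -4)
  clear (2,0): R2 −= (-1)R0 → (0, 1/3, 7/3)
pivot(1,1)=-2: scale R1 → (0, 1, 2)
  clear (0,1): R0 −= (1/3)R1 → (1, 0, -1/3)
  clear (2,1): R2 −= (1/3)R1 → (0, 0, 5/3)
pivot(2,2)=5/3: scale R2 → (0, 0, 1)
  clear (0,2): R0 −= (-1/3)R2 → (1, 0, 0)
  clear (1,2): R1 −= (2)R2 → (0, 1, 0)

rank = 3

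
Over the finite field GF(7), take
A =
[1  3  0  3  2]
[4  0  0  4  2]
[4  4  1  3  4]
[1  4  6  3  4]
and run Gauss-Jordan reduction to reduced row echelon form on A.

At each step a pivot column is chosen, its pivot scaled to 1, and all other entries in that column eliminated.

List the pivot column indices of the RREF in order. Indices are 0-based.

pivot columns: 0, 1, 2, 3

[1] R0 /= 1  ⇒  (1, 3, 0, 3, 2)
     R1 -= 4·R0  ⇒  (0, 2, 0, 6, 1)
     R2 -= 4·R0  ⇒  (0, 6, 1, 5, 3)
     R3 -= 1·R0  ⇒  (0, 1, 6, 0, 2)
[2] R1 /= 2  ⇒  (0, 1, 0, 3, 4)
     R0 -= 3·R1  ⇒  (1, 0, 0, 1, 4)
     R2 -= 6·R1  ⇒  (0, 0, 1, 1, 0)
     R3 -= 1·R1  ⇒  (0, 0, 6, 4, 5)
[3] R2 /= 1  ⇒  (0, 0, 1, 1, 0)
     R3 -= 6·R2  ⇒  (0, 0, 0, 5, 5)
[4] R3 /= 5  ⇒  (0, 0, 0, 1, 1)
     R0 -= 1·R3  ⇒  (1, 0, 0, 0, 3)
     R1 -= 3·R3  ⇒  (0, 1, 0, 0, 1)
     R2 -= 1·R3  ⇒  (0, 0, 1, 0, 6)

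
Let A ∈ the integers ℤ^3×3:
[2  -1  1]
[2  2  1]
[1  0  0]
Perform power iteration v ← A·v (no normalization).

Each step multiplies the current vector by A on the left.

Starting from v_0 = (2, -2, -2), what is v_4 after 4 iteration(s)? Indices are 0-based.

v_0 = (2, -2, -2).
v_1 = A·v_0 = (4, -2, 2).
v_2 = A·v_1 = (12, 6, 4).
v_3 = A·v_2 = (22, 40, 12).
v_4 = A·v_3 = (16, 136, 22).

v_4 = (16, 136, 22)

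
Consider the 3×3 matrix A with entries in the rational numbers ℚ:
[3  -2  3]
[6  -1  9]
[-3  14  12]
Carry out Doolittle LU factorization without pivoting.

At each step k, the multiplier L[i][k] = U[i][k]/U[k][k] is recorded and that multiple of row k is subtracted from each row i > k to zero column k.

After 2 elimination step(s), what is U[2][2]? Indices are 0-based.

k=0: U[0][0]=3
  eliminate (1,0): mult=2, new row 1: (0, 3, 3); set L[1][0]=2
  eliminate (2,0): mult=-1, new row 2: (0, 12, 15); set L[2][0]=-1
k=1: U[1][1]=3
  eliminate (2,1): mult=4, new row 2: (0, 0, 3); set L[2][1]=4

U[2][2] = 3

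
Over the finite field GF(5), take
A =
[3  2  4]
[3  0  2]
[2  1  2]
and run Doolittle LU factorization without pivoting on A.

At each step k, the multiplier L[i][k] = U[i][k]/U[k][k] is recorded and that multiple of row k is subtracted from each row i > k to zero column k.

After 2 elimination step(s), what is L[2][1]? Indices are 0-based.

[col 0] pivot 3
  R1 -= 1*R0 → (0, 3, 3)  (L[1][0] := 1)
  R2 -= 4*R0 → (0, 3, 1)  (L[2][0] := 4)
[col 1] pivot 3
  R2 -= 1*R1 → (0, 0, 3)  (L[2][1] := 1)

L[2][1] = 1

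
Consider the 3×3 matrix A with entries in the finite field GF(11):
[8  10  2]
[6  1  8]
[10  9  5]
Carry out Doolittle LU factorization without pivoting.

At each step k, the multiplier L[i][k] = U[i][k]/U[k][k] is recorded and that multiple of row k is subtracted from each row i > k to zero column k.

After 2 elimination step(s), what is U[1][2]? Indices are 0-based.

U[1][2] = 1

[col 0] pivot 8
  R1 -= 9*R0 → (0, 10, 1)  (L[1][0] := 9)
  R2 -= 4*R0 → (0, 2, 8)  (L[2][0] := 4)
[col 1] pivot 10
  R2 -= 9*R1 → (0, 0, 10)  (L[2][1] := 9)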